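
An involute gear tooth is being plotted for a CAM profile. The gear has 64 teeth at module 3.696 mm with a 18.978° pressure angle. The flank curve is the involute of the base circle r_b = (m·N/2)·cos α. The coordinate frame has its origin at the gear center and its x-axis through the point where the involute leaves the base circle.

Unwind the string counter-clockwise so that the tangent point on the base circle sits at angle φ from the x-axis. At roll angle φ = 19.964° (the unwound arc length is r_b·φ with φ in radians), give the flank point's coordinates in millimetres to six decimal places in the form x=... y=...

pitch radius r_p = m·N/2 = 3.696·64/2 = 118.272000
base radius r_b = r_p·cos α = 118.272000·cos 18.978° = 111.843150
roll angle φ = 19.964° = 0.34843753 rad
x = r_b·(cos φ + φ·sin φ) = 111.843150·(0.93990733 + 0.34843753·0.34142965) = 118.427830
y = r_b·(sin φ − φ·cos φ) = 111.843150·(0.34142965 − 0.34843753·0.93990733) = 1.558049

x=118.427830 y=1.558049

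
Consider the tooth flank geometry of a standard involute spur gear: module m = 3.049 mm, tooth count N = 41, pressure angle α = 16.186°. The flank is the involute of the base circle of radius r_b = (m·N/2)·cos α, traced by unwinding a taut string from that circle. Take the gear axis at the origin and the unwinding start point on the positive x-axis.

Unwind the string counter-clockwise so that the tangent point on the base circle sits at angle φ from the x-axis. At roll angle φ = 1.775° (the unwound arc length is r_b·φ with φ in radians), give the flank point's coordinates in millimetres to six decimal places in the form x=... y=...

pitch radius r_p = m·N/2 = 3.049·41/2 = 62.504500
base radius r_b = r_p·cos α = 62.504500·cos 16.186° = 60.026936
roll angle φ = 1.775° = 0.03097959 rad
x = r_b·(cos φ + φ·sin φ) = 60.026936·(0.99952017 + 0.03097959·0.03097464) = 60.055734
y = r_b·(sin φ − φ·cos φ) = 60.026936·(0.03097464 − 0.03097959·0.99952017) = 0.000595

x=60.055734 y=0.000595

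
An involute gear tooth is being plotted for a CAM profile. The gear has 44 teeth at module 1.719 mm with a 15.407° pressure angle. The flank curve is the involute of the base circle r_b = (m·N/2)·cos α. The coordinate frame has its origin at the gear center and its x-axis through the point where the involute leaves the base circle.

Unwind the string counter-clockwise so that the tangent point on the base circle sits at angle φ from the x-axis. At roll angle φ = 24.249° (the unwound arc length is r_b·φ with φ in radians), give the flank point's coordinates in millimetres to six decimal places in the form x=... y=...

x=39.579413 y=0.904893

pitch radius r_p = m·N/2 = 1.719·44/2 = 37.818000
base radius r_b = r_p·cos α = 37.818000·cos 15.407° = 36.458933
roll angle φ = 24.249° = 0.42322489 rad
x = r_b·(cos φ + φ·sin φ) = 36.458933·(0.91176921 + 0.42322489·0.41070294) = 39.579413
y = r_b·(sin φ − φ·cos φ) = 36.458933·(0.41070294 − 0.42322489·0.91176921) = 0.904893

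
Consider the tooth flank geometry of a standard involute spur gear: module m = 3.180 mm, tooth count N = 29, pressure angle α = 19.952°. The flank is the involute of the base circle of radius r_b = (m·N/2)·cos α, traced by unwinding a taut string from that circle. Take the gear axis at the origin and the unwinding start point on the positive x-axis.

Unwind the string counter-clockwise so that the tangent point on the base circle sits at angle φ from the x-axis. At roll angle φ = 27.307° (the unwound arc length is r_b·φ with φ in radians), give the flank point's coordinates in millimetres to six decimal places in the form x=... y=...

x=47.988903 y=1.528794

pitch radius r_p = m·N/2 = 3.180·29/2 = 46.110000
base radius r_b = r_p·cos α = 46.110000·cos 19.952° = 43.342423
roll angle φ = 27.307° = 0.47659706 rad
x = r_b·(cos φ + φ·sin φ) = 43.342423·(0.88856119 + 0.47659706·0.45875812) = 47.988903
y = r_b·(sin φ − φ·cos φ) = 43.342423·(0.45875812 − 0.47659706·0.88856119) = 1.528794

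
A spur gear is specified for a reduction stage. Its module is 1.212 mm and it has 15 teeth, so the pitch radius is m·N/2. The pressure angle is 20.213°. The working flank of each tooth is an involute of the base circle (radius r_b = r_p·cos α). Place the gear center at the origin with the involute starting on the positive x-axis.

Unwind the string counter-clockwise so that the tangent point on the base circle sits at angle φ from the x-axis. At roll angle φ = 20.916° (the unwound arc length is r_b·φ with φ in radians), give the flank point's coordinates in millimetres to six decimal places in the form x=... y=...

pitch radius r_p = m·N/2 = 1.212·15/2 = 9.090000
base radius r_b = r_p·cos α = 9.090000·cos 20.213° = 8.530189
roll angle φ = 20.916° = 0.36505307 rad
x = r_b·(cos φ + φ·sin φ) = 8.530189·(0.93410482 + 0.36505307·0.35699886) = 9.079775
y = r_b·(sin φ − φ·cos φ) = 8.530189·(0.35699886 − 0.36505307·0.93410482) = 0.136492

x=9.079775 y=0.136492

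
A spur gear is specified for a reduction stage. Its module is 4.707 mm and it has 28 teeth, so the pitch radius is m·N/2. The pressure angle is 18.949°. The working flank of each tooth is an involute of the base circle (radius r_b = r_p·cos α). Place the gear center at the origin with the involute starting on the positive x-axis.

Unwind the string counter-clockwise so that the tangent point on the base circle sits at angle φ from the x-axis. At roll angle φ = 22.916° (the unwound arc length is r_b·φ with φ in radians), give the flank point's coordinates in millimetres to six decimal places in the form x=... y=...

pitch radius r_p = m·N/2 = 4.707·28/2 = 65.898000
base radius r_b = r_p·cos α = 65.898000·cos 18.949° = 62.326855
roll angle φ = 22.916° = 0.39995965 rad
x = r_b·(cos φ + φ·sin φ) = 62.326855·(0.92107671 + 0.39995965·0.38938118) = 67.114397
y = r_b·(sin φ − φ·cos φ) = 62.326855·(0.38938118 − 0.39995965·0.92107671) = 1.308095

x=67.114397 y=1.308095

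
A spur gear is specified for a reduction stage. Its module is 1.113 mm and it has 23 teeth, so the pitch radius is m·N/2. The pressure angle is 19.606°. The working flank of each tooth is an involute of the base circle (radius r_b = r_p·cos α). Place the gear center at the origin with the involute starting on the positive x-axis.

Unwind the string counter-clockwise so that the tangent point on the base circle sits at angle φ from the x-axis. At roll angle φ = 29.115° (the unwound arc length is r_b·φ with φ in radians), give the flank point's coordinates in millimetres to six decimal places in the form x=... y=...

pitch radius r_p = m·N/2 = 1.113·23/2 = 12.799500
base radius r_b = r_p·cos α = 12.799500·cos 19.606° = 12.057415
roll angle φ = 29.115° = 0.50815261 rad
x = r_b·(cos φ + φ·sin φ) = 12.057415·(0.87364487 + 0.50815261·0.48656412) = 13.515080
y = r_b·(sin φ − φ·cos φ) = 12.057415·(0.48656412 − 0.50815261·0.87364487) = 0.513877

x=13.515080 y=0.513877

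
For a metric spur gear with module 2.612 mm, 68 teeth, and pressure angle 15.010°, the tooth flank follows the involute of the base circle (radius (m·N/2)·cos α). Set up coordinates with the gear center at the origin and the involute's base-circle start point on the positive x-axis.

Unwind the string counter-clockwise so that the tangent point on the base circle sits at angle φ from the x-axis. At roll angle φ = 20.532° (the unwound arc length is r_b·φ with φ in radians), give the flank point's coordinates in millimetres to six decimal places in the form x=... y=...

x=91.109975 y=1.298951

pitch radius r_p = m·N/2 = 2.612·68/2 = 88.808000
base radius r_b = r_p·cos α = 88.808000·cos 15.010° = 85.777928
roll angle φ = 20.532° = 0.35835100 rad
x = r_b·(cos φ + φ·sin φ) = 85.777928·(0.93647645 + 0.35835100·0.35073046) = 91.109975
y = r_b·(sin φ − φ·cos φ) = 85.777928·(0.35073046 − 0.35835100·0.93647645) = 1.298951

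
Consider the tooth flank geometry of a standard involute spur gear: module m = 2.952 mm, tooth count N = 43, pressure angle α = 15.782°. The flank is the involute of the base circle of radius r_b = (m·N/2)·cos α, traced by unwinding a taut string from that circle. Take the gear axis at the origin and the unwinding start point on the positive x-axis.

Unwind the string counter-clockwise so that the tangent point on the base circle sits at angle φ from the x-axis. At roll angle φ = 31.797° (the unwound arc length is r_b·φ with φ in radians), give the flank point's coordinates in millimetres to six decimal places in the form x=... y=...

pitch radius r_p = m·N/2 = 2.952·43/2 = 63.468000
base radius r_b = r_p·cos α = 63.468000·cos 15.782° = 61.075478
roll angle φ = 31.797° = 0.55496234 rad
x = r_b·(cos φ + φ·sin φ) = 61.075478·(0.84992028 + 0.55496234·0.52691129) = 69.768730
y = r_b·(sin φ − φ·cos φ) = 61.075478·(0.52691129 − 0.55496234·0.84992028) = 3.373659

x=69.768730 y=3.373659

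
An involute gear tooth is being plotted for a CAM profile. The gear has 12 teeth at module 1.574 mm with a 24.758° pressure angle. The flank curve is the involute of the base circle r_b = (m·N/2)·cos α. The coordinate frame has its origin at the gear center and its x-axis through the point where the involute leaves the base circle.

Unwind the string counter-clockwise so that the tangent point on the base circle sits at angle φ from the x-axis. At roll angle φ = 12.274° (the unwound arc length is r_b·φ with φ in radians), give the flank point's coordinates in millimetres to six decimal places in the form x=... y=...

pitch radius r_p = m·N/2 = 1.574·12/2 = 9.444000
base radius r_b = r_p·cos α = 9.444000·cos 24.758° = 8.575952
roll angle φ = 12.274° = 0.21422171 rad
x = r_b·(cos φ + φ·sin φ) = 8.575952·(0.97714214 + 0.21422171·0.21258700) = 8.770479
y = r_b·(sin φ − φ·cos φ) = 8.575952·(0.21258700 − 0.21422171·0.97714214) = 0.027974

x=8.770479 y=0.027974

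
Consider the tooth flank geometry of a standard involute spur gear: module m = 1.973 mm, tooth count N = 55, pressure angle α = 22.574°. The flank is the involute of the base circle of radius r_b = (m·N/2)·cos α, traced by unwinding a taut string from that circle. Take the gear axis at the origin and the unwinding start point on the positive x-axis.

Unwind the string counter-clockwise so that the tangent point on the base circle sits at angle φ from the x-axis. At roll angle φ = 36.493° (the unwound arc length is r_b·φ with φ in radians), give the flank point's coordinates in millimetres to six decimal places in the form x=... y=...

x=59.255069 y=4.142481

pitch radius r_p = m·N/2 = 1.973·55/2 = 54.257500
base radius r_b = r_p·cos α = 54.257500·cos 22.574° = 50.100535
roll angle φ = 36.493° = 0.63692300 rad
x = r_b·(cos φ + φ·sin φ) = 50.100535·(0.80392953 + 0.63692300·0.59472457) = 59.255069
y = r_b·(sin φ − φ·cos φ) = 50.100535·(0.59472457 − 0.63692300·0.80392953) = 4.142481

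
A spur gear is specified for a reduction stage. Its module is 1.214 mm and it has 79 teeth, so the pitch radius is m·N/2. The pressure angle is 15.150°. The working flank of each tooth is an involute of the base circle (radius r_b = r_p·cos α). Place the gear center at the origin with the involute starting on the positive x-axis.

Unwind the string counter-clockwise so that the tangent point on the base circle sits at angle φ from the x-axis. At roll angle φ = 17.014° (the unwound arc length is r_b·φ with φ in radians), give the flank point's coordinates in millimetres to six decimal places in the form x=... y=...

x=48.282377 y=0.400451

pitch radius r_p = m·N/2 = 1.214·79/2 = 47.953000
base radius r_b = r_p·cos α = 47.953000·cos 15.150° = 46.286390
roll angle φ = 17.014° = 0.29695032 rad
x = r_b·(cos φ + φ·sin φ) = 46.286390·(0.95623329 + 0.29695032·0.29260537) = 48.282377
y = r_b·(sin φ − φ·cos φ) = 46.286390·(0.29260537 − 0.29695032·0.95623329) = 0.400451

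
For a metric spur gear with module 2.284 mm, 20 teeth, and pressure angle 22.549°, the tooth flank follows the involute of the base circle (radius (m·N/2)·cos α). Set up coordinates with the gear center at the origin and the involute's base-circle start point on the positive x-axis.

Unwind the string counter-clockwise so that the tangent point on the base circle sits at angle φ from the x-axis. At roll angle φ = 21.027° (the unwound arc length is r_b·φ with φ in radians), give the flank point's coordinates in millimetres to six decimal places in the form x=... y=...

pitch radius r_p = m·N/2 = 2.284·20/2 = 22.840000
base radius r_b = r_p·cos α = 22.840000·cos 22.549° = 21.093926
roll angle φ = 21.027° = 0.36699038 rad
x = r_b·(cos φ + φ·sin φ) = 21.093926·(0.93341145 + 0.36699038·0.35880785) = 22.466940
y = r_b·(sin φ − φ·cos φ) = 21.093926·(0.35880785 − 0.36699038·0.93341145) = 0.342878

x=22.466940 y=0.342878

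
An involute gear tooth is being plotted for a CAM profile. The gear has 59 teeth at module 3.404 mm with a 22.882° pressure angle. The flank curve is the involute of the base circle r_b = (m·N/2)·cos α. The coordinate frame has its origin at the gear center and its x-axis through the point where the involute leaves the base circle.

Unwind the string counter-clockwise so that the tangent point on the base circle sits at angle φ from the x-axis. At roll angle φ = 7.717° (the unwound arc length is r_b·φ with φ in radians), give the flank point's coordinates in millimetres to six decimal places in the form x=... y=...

x=93.351212 y=0.075212

pitch radius r_p = m·N/2 = 3.404·59/2 = 100.418000
base radius r_b = r_p·cos α = 100.418000·cos 22.882° = 92.515867
roll angle φ = 7.717° = 0.13468706 rad
x = r_b·(cos φ + φ·sin φ) = 92.515867·(0.99094340 + 0.13468706·0.13428021) = 93.351212
y = r_b·(sin φ − φ·cos φ) = 92.515867·(0.13428021 − 0.13468706·0.99094340) = 0.075212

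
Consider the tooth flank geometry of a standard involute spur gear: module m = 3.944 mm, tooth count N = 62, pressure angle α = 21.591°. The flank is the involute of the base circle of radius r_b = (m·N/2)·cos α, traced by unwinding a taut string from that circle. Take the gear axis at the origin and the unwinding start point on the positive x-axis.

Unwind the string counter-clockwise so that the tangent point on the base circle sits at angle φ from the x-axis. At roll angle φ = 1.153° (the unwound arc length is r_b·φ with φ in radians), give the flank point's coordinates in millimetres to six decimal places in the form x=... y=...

x=113.708277 y=0.000309

pitch radius r_p = m·N/2 = 3.944·62/2 = 122.264000
base radius r_b = r_p·cos α = 122.264000·cos 21.591° = 113.685261
roll angle φ = 1.153° = 0.02012365 rad
x = r_b·(cos φ + φ·sin φ) = 113.685261·(0.99979753 + 0.02012365·0.02012229) = 113.708277
y = r_b·(sin φ − φ·cos φ) = 113.685261·(0.02012229 − 0.02012365·0.99979753) = 0.000309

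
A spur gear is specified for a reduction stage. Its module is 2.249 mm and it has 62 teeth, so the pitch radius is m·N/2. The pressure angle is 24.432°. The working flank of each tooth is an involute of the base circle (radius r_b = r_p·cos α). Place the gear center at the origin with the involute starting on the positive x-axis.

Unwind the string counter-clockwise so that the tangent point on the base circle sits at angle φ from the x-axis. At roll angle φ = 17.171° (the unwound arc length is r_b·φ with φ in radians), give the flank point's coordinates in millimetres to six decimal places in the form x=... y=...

pitch radius r_p = m·N/2 = 2.249·62/2 = 69.719000
base radius r_b = r_p·cos α = 69.719000·cos 24.432° = 63.475859
roll angle φ = 17.171° = 0.29969049 rad
x = r_b·(cos φ + φ·sin φ) = 63.475859·(0.95542791 + 0.29969049·0.29522450) = 66.262695
y = r_b·(sin φ − φ·cos φ) = 63.475859·(0.29522450 − 0.29969049·0.95542791) = 0.564418

x=66.262695 y=0.564418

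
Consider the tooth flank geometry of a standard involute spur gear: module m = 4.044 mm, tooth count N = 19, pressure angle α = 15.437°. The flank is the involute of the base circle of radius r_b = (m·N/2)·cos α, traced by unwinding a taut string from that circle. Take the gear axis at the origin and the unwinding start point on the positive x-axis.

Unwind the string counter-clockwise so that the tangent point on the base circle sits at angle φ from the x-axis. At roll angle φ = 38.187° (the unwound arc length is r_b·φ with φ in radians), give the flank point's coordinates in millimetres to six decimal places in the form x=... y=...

pitch radius r_p = m·N/2 = 4.044·19/2 = 38.418000
base radius r_b = r_p·cos α = 38.418000·cos 15.437° = 37.032021
roll angle φ = 38.187° = 0.66648888 rad
x = r_b·(cos φ + φ·sin φ) = 37.032021·(0.78599719 + 0.66648888·0.61823007) = 44.365867
y = r_b·(sin φ − φ·cos φ) = 37.032021·(0.61823007 − 0.66648888·0.78599719) = 3.494774

x=44.365867 y=3.494774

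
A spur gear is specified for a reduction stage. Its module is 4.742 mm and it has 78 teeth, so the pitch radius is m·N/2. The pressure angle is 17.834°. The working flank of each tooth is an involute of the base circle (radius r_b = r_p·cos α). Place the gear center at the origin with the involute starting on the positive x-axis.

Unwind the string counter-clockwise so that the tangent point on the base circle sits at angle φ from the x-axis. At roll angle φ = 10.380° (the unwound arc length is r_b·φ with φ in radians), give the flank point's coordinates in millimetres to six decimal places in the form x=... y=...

pitch radius r_p = m·N/2 = 4.742·78/2 = 184.938000
base radius r_b = r_p·cos α = 184.938000·cos 17.834° = 176.051326
roll angle φ = 10.380° = 0.18116518 rad
x = r_b·(cos φ + φ·sin φ) = 176.051326·(0.98363442 + 0.18116518·0.18017580) = 178.916739
y = r_b·(sin φ − φ·cos φ) = 176.051326·(0.18017580 − 0.18116518·0.98363442) = 0.347789

x=178.916739 y=0.347789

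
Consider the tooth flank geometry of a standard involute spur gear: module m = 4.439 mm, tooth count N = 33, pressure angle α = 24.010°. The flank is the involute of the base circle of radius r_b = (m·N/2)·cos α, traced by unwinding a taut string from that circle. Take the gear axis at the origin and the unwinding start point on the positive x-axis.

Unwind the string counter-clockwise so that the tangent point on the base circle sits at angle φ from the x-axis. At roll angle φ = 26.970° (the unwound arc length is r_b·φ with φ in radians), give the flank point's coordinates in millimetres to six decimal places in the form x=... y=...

pitch radius r_p = m·N/2 = 4.439·33/2 = 73.243500
base radius r_b = r_p·cos α = 73.243500·cos 24.010° = 66.906066
roll angle φ = 26.970° = 0.47071530 rad
x = r_b·(cos φ + φ·sin φ) = 66.906066·(0.89124411 + 0.47071530·0.45352391) = 73.912787
y = r_b·(sin φ − φ·cos φ) = 66.906066·(0.45352391 − 0.47071530·0.89124411) = 2.274918

x=73.912787 y=2.274918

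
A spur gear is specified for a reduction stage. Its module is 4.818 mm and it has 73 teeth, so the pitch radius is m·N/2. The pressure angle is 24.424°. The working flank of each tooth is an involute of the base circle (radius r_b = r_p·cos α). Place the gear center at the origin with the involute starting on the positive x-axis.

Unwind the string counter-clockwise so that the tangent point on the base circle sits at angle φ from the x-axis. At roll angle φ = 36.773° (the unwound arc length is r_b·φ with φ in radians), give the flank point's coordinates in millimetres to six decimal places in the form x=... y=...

x=189.778717 y=13.537755

pitch radius r_p = m·N/2 = 4.818·73/2 = 175.857000
base radius r_b = r_p·cos α = 175.857000·cos 24.424° = 160.119652
roll angle φ = 36.773° = 0.64180993 rad
x = r_b·(cos φ + φ·sin φ) = 160.119652·(0.80101357 + 0.64180993·0.59864620) = 189.778717
y = r_b·(sin φ − φ·cos φ) = 160.119652·(0.59864620 − 0.64180993·0.80101357) = 13.537755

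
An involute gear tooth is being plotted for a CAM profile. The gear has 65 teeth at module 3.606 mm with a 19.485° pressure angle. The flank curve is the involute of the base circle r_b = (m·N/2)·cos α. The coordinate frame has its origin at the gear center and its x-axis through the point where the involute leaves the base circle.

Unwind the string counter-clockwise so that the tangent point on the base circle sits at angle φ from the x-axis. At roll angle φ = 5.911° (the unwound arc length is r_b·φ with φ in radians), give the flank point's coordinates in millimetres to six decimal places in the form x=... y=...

pitch radius r_p = m·N/2 = 3.606·65/2 = 117.195000
base radius r_b = r_p·cos α = 117.195000·cos 19.485° = 110.483107
roll angle φ = 5.911° = 0.10316641 rad
x = r_b·(cos φ + φ·sin φ) = 110.483107·(0.99468306 + 0.10316641·0.10298350) = 111.069497
y = r_b·(sin φ − φ·cos φ) = 110.483107·(0.10298350 − 0.10316641·0.99468306) = 0.040395

x=111.069497 y=0.040395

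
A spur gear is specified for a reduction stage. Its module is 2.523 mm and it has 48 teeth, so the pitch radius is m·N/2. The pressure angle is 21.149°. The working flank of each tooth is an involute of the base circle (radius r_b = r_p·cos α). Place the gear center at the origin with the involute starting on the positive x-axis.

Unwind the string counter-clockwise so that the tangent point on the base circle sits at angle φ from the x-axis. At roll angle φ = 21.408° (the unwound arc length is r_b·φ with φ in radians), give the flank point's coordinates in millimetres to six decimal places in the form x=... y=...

x=60.279067 y=0.968298

pitch radius r_p = m·N/2 = 2.523·48/2 = 60.552000
base radius r_b = r_p·cos α = 60.552000·cos 21.149° = 56.473539
roll angle φ = 21.408° = 0.37364009 rad
x = r_b·(cos φ + φ·sin φ) = 56.473539·(0.93100486 + 0.37364009·0.36500678) = 60.279067
y = r_b·(sin φ − φ·cos φ) = 56.473539·(0.36500678 − 0.37364009·0.93100486) = 0.968298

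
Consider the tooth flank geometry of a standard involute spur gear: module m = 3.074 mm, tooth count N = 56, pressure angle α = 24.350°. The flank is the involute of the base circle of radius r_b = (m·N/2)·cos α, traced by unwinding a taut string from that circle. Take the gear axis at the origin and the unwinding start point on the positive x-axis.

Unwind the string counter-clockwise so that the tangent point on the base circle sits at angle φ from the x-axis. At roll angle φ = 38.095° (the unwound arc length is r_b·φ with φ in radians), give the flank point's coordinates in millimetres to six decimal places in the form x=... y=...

pitch radius r_p = m·N/2 = 3.074·56/2 = 86.072000
base radius r_b = r_p·cos α = 86.072000·cos 24.350° = 78.415363
roll angle φ = 38.095° = 0.66488318 rad
x = r_b·(cos φ + φ·sin φ) = 78.415363·(0.78698887 + 0.66488318·0.61696720) = 93.878871
y = r_b·(sin φ − φ·cos φ) = 78.415363·(0.61696720 − 0.66488318·0.78698887) = 7.348425

x=93.878871 y=7.348425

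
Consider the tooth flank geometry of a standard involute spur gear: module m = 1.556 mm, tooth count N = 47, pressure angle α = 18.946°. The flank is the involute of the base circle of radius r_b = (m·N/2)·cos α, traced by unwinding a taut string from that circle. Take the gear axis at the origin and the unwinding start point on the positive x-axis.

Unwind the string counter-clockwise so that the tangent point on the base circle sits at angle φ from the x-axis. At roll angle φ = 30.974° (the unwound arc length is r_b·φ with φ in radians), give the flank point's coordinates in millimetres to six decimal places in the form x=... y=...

x=39.275436 y=1.768664

pitch radius r_p = m·N/2 = 1.556·47/2 = 36.566000
base radius r_b = r_p·cos α = 36.566000·cos 18.946° = 34.585037
roll angle φ = 30.974° = 0.54059828 rad
x = r_b·(cos φ + φ·sin φ) = 34.585037·(0.85740093 + 0.54059828·0.51464905) = 39.275436
y = r_b·(sin φ − φ·cos φ) = 34.585037·(0.51464905 − 0.54059828·0.85740093) = 1.768664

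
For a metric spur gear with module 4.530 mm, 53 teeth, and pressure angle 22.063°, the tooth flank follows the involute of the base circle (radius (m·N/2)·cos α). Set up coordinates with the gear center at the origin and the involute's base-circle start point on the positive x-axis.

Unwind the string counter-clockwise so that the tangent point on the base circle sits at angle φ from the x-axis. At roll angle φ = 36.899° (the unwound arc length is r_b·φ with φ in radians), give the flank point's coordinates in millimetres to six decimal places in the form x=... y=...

x=131.987863 y=9.500600

pitch radius r_p = m·N/2 = 4.530·53/2 = 120.045000
base radius r_b = r_p·cos α = 120.045000·cos 22.063° = 111.254272
roll angle φ = 36.899° = 0.64400904 rad
x = r_b·(cos φ + φ·sin φ) = 111.254272·(0.79969514 + 0.64400904·0.60040627) = 131.987863
y = r_b·(sin φ − φ·cos φ) = 111.254272·(0.60040627 − 0.64400904·0.79969514) = 9.500600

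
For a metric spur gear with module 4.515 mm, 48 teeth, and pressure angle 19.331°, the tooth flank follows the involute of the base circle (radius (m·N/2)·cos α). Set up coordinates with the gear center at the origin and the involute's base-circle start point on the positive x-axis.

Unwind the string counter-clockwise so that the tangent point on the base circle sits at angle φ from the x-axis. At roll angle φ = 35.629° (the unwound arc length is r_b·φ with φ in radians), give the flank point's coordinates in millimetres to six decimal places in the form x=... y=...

pitch radius r_p = m·N/2 = 4.515·48/2 = 108.360000
base radius r_b = r_p·cos α = 108.360000·cos 19.331° = 102.250879
roll angle φ = 35.629° = 0.62184336 rad
x = r_b·(cos φ + φ·sin φ) = 102.250879·(0.81280602 + 0.62184336·0.58253444) = 120.150017
y = r_b·(sin φ − φ·cos φ) = 102.250879·(0.58253444 − 0.62184336·0.81280602) = 7.883177

x=120.150017 y=7.883177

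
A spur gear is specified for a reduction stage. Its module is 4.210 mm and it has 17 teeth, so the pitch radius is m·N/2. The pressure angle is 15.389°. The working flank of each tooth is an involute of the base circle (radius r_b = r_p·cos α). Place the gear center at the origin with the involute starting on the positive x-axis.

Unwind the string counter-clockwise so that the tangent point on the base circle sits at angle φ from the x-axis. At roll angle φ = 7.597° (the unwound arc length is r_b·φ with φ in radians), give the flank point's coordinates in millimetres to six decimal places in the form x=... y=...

x=34.803933 y=0.026762

pitch radius r_p = m·N/2 = 4.210·17/2 = 35.785000
base radius r_b = r_p·cos α = 35.785000·cos 15.389° = 34.501978
roll angle φ = 7.597° = 0.13259266 rad
x = r_b·(cos φ + φ·sin φ) = 34.501978·(0.99122246 + 0.13259266·0.13220449) = 34.803933
y = r_b·(sin φ − φ·cos φ) = 34.501978·(0.13220449 − 0.13259266·0.99122246) = 0.026762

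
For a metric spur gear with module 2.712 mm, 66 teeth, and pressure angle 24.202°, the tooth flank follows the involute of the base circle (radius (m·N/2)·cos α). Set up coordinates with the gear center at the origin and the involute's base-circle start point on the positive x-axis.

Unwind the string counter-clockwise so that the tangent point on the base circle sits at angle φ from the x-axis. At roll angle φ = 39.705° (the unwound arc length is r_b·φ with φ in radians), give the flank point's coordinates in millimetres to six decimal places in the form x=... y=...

x=98.939063 y=8.627684

pitch radius r_p = m·N/2 = 2.712·66/2 = 89.496000
base radius r_b = r_p·cos α = 89.496000·cos 24.202° = 81.629821
roll angle φ = 39.705° = 0.69298298 rad
x = r_b·(cos φ + φ·sin φ) = 81.629821·(0.76934381 + 0.69298298·0.63883496) = 98.939063
y = r_b·(sin φ − φ·cos φ) = 81.629821·(0.63883496 − 0.69298298·0.76934381) = 8.627684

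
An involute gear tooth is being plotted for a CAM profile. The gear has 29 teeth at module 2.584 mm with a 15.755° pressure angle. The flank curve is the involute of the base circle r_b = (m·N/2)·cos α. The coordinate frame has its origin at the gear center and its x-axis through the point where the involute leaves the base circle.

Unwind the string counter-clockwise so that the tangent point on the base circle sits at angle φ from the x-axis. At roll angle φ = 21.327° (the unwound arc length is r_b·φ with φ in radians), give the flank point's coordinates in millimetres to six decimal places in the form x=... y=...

pitch radius r_p = m·N/2 = 2.584·29/2 = 37.468000
base radius r_b = r_p·cos α = 37.468000·cos 15.755° = 36.060385
roll angle φ = 21.327° = 0.37222637 rad
x = r_b·(cos φ + φ·sin φ) = 36.060385·(0.93151995 + 0.37222637·0.36369024) = 38.472646
y = r_b·(sin φ − φ·cos φ) = 36.060385·(0.36369024 − 0.37222637·0.93151995) = 0.611366

x=38.472646 y=0.611366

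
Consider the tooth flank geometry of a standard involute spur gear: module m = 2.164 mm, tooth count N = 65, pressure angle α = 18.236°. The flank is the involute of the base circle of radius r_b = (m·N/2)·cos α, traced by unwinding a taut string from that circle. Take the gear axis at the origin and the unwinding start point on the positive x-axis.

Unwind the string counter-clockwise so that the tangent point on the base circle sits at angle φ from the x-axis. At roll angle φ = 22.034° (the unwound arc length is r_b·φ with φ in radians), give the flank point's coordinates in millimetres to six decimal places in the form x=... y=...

x=71.555979 y=1.247717

pitch radius r_p = m·N/2 = 2.164·65/2 = 70.330000
base radius r_b = r_p·cos α = 70.330000·cos 18.236° = 66.797719
roll angle φ = 22.034° = 0.38456585 rad
x = r_b·(cos φ + φ·sin φ) = 66.797719·(0.92696140 + 0.38456585·0.37515673) = 71.555979
y = r_b·(sin φ − φ·cos φ) = 66.797719·(0.37515673 − 0.38456585·0.92696140) = 1.247717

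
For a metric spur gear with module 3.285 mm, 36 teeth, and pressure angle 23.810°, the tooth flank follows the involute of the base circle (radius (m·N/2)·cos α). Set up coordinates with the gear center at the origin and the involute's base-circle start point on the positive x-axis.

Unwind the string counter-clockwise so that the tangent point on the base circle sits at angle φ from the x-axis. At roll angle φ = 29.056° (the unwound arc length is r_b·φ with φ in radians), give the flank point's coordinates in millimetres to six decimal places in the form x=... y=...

pitch radius r_p = m·N/2 = 3.285·36/2 = 59.130000
base radius r_b = r_p·cos α = 59.130000·cos 23.810° = 54.097400
roll angle φ = 29.056° = 0.50712287 rad
x = r_b·(cos φ + φ·sin φ) = 54.097400·(0.87414544 + 0.50712287·0.48566423) = 60.612722
y = r_b·(sin φ − φ·cos φ) = 54.097400·(0.48566423 − 0.50712287·0.87414544) = 2.291841

x=60.612722 y=2.291841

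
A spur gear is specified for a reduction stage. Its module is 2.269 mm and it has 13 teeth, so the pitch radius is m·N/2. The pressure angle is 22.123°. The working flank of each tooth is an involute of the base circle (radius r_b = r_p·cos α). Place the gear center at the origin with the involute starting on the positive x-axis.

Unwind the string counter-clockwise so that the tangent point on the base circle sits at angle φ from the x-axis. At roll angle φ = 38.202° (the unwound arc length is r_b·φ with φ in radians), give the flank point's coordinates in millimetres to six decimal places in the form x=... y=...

x=16.370319 y=1.290844

pitch radius r_p = m·N/2 = 2.269·13/2 = 14.748500
base radius r_b = r_p·cos α = 14.748500·cos 22.123° = 13.662679
roll angle φ = 38.202° = 0.66675068 rad
x = r_b·(cos φ + φ·sin φ) = 13.662679·(0.78583531 + 0.66675068·0.61843583) = 16.370319
y = r_b·(sin φ − φ·cos φ) = 13.662679·(0.61843583 − 0.66675068·0.78583531) = 1.290844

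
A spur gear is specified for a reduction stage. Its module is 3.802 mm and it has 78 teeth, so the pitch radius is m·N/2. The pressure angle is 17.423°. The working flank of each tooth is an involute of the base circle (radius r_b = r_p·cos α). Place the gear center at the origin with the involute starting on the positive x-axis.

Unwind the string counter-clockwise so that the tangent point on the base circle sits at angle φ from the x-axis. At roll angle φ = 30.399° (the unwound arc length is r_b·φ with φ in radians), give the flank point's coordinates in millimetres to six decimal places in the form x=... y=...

x=160.007859 y=6.846896

pitch radius r_p = m·N/2 = 3.802·78/2 = 148.278000
base radius r_b = r_p·cos α = 148.278000·cos 17.423° = 141.475036
roll angle φ = 30.399° = 0.53056264 rad
x = r_b·(cos φ + φ·sin φ) = 141.475036·(0.86252250 + 0.53056264·0.50601871) = 160.007859
y = r_b·(sin φ − φ·cos φ) = 141.475036·(0.50601871 − 0.53056264·0.86252250) = 6.846896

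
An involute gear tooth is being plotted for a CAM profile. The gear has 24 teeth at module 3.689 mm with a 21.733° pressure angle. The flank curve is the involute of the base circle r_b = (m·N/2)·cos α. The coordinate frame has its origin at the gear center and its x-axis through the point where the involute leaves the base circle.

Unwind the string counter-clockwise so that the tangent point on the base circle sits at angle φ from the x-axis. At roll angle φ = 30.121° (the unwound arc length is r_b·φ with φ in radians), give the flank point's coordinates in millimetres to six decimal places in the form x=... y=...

x=46.417176 y=1.937031

pitch radius r_p = m·N/2 = 3.689·24/2 = 44.268000
base radius r_b = r_p·cos α = 44.268000·cos 21.733° = 41.121407
roll angle φ = 30.121° = 0.52571062 rad
x = r_b·(cos φ + φ·sin φ) = 41.121407·(0.86496755 + 0.52571062·0.50182780) = 46.417176
y = r_b·(sin φ − φ·cos φ) = 41.121407·(0.50182780 − 0.52571062·0.86496755) = 1.937031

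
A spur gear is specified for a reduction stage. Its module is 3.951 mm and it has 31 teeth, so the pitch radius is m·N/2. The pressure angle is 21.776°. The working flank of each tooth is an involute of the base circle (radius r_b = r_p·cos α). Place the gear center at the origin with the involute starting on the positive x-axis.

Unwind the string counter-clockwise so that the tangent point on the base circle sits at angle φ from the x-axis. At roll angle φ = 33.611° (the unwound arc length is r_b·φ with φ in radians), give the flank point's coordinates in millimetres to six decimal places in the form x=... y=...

pitch radius r_p = m·N/2 = 3.951·31/2 = 61.240500
base radius r_b = r_p·cos α = 61.240500·cos 21.776° = 56.870458
roll angle φ = 33.611° = 0.58662261 rad
x = r_b·(cos φ + φ·sin φ) = 56.870458·(0.83281498 + 0.58662261·0.55355145) = 65.829874
y = r_b·(sin φ − φ·cos φ) = 56.870458·(0.55355145 − 0.58662261·0.83281498) = 3.696770

x=65.829874 y=3.696770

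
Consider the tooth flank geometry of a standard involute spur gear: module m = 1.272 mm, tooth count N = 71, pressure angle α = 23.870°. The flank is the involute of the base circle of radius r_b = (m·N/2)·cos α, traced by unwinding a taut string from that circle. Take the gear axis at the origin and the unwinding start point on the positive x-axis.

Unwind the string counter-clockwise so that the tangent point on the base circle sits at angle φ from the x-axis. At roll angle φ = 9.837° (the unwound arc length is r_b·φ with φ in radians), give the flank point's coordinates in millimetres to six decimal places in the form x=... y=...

x=41.897749 y=0.069455

pitch radius r_p = m·N/2 = 1.272·71/2 = 45.156000
base radius r_b = r_p·cos α = 45.156000·cos 23.870° = 41.293625
roll angle φ = 9.837° = 0.17168804 rad
x = r_b·(cos φ + φ·sin φ) = 41.293625·(0.98529778 + 0.17168804·0.17084581) = 41.897749
y = r_b·(sin φ − φ·cos φ) = 41.293625·(0.17084581 − 0.17168804·0.98529778) = 0.069455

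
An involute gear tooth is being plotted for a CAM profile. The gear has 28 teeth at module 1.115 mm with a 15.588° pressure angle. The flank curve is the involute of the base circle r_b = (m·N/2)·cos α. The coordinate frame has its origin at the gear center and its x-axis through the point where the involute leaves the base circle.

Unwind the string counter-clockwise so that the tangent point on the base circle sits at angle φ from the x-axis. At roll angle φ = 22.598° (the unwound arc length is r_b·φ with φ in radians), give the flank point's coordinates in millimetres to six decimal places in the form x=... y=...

pitch radius r_p = m·N/2 = 1.115·28/2 = 15.610000
base radius r_b = r_p·cos α = 15.610000·cos 15.588° = 15.035847
roll angle φ = 22.598° = 0.39440950 rad
x = r_b·(cos φ + φ·sin φ) = 15.035847·(0.92322363 + 0.39440950·0.38426310) = 16.160237
y = r_b·(sin φ − φ·cos φ) = 15.035847·(0.38426310 − 0.39440950·0.92322363) = 0.302746

x=16.160237 y=0.302746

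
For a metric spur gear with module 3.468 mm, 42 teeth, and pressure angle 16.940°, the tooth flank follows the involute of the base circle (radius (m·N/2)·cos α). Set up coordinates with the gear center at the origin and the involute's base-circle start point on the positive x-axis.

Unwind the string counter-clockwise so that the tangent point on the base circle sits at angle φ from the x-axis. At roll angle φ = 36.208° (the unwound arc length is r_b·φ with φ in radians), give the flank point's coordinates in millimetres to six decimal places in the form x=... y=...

x=82.220918 y=5.630071

pitch radius r_p = m·N/2 = 3.468·42/2 = 72.828000
base radius r_b = r_p·cos α = 72.828000·cos 16.940° = 69.668022
roll angle φ = 36.208° = 0.63194882 rad
x = r_b·(cos φ + φ·sin φ) = 69.668022·(0.80687784 + 0.63194882·0.59071833) = 82.220918
y = r_b·(sin φ − φ·cos φ) = 69.668022·(0.59071833 − 0.63194882·0.80687784) = 5.630071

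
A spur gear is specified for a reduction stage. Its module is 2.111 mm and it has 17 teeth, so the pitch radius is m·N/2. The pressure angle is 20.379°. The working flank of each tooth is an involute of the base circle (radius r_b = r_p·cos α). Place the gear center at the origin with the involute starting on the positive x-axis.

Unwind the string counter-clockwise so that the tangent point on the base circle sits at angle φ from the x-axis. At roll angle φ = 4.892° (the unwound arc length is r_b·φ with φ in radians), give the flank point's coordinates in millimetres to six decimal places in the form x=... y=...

pitch radius r_p = m·N/2 = 2.111·17/2 = 17.943500
base radius r_b = r_p·cos α = 17.943500·cos 20.379° = 16.820411
roll angle φ = 4.892° = 0.08538151 rad
x = r_b·(cos φ + φ·sin φ) = 16.820411·(0.99635721 + 0.08538151·0.08527781) = 16.881609
y = r_b·(sin φ − φ·cos φ) = 16.820411·(0.08527781 − 0.08538151·0.99635721) = 0.003487

x=16.881609 y=0.003487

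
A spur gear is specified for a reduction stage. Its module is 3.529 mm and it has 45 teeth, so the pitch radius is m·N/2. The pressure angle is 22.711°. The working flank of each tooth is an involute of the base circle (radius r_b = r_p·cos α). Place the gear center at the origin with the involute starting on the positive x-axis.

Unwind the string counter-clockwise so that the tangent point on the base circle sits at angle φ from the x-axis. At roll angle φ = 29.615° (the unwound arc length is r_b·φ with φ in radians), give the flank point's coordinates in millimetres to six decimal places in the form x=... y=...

x=82.386421 y=3.282330

pitch radius r_p = m·N/2 = 3.529·45/2 = 79.402500
base radius r_b = r_p·cos α = 79.402500·cos 22.711° = 73.245946
roll angle φ = 29.615° = 0.51687926 rad
x = r_b·(cos φ + φ·sin φ) = 73.245946·(0.86936559 + 0.51687926·0.49416948) = 82.386421
y = r_b·(sin φ − φ·cos φ) = 73.245946·(0.49416948 − 0.51687926·0.86936559) = 3.282330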